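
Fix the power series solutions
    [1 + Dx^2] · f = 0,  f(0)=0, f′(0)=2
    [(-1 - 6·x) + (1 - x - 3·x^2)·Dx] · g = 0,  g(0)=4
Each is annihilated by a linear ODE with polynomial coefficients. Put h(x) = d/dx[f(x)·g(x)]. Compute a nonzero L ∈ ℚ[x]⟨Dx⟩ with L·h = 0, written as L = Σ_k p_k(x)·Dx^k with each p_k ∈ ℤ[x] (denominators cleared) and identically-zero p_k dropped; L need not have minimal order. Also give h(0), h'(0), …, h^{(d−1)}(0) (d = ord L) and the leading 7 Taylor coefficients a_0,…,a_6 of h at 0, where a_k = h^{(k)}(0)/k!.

L = (83 - 2·x - 5·x^2 + 6·x^3 + 9·x^4) + (16 + 98·x + 18·x^2 + 36·x^3)·Dx + (-5 + 4·x + 13·x^2 + 6·x^3 + 9·x^4)·Dx^2  (order 2).
h: a_k = 8, 16, 92, 656/3, 2201/3, 9322/5, 473087/90, …
ICs: h(0) = 8, h′(0) = 16.

f: a_k = 0, 2, 0, -1/3, 0, 1/60, 0, …
g: a_k = 4, 4, 16, 28, 76, 160, 388, …
Sym-product of L_f,L_g gives L₀ (≤ ord 2).
h₀' ⇒ L via d/dx closure of L₀.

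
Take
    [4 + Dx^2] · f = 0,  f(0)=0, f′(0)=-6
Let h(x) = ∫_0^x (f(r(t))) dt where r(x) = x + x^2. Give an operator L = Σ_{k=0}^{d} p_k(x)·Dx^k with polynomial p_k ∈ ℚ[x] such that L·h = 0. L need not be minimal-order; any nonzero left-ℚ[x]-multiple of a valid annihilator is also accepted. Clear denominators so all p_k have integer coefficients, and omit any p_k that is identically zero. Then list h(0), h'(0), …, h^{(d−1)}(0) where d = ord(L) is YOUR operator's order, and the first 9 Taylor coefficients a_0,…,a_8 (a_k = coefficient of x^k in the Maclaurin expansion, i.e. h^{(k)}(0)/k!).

L = (4 + 24·x + 48·x^2 + 32·x^3)·Dx - 2·Dx^2 + (1 + 2·x)·Dx^3  (order 3).
h: a_k = 0, 0, -3, -2, 1, 12/5, 28/15, 0, -104/105, …
ICs: h(0) = 0, h′(0) = 0, h′′(0) = -6.

f: a_k = 0, -6, 0, 4, 0, -4/5, 0, 8/105, 0, …
L₀ from L_f via x↦r, Dx↦r'^{-1}Dx.
Integrate: L := L₀·Dx.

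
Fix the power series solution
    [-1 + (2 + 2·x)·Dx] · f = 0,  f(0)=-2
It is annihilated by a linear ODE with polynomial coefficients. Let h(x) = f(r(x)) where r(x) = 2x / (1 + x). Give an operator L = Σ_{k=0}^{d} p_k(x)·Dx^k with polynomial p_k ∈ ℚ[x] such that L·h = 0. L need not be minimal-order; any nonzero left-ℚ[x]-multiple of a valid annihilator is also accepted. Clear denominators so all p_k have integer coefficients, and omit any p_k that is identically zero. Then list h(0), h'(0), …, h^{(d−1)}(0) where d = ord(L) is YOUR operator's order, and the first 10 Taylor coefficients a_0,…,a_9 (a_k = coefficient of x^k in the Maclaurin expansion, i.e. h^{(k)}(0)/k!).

L = -1 + (1 + 4·x + 3·x^2)·Dx  (order 1).
h: a_k = -2, -2, 3, -5, 37/4, -75/4, 327/8, -753/8, 14445/64, -35699/64, …
ICs: h(0) = -2.

f: a_k = -2, -1, 1/4, -1/8, 5/64, -7/128, 21/512, -33/1024, 429/16384, -715/32768, …
h₀=f(r): pull back L_f along r ⇒ L₀.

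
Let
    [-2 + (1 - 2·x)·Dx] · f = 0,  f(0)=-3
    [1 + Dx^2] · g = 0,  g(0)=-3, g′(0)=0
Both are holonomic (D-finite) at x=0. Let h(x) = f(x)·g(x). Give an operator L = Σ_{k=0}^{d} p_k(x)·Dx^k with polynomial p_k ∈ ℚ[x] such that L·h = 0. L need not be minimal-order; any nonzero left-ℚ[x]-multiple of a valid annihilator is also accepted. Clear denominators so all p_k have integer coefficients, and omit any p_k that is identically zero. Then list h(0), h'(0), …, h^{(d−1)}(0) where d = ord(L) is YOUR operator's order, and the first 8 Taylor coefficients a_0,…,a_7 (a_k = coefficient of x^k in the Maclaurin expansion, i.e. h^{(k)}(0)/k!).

L = (-1 + 2·x) + 4·Dx + (-1 + 2·x)·Dx^2  (order 2).
h: a_k = 9, 18, 63/2, 63, 1011/8, 1011/4, 40439/80, 40439/40, …
ICs: h(0) = 9, h′(0) = 18.

f: a_k = -3, -6, -12, -24, -48, -96, -192, -384, …
g: a_k = -3, 0, 3/2, 0, -1/8, 0, 1/240, 0, …
f·g: L₀ = L_f ⊗_s L_g, ord ≤ 1·2.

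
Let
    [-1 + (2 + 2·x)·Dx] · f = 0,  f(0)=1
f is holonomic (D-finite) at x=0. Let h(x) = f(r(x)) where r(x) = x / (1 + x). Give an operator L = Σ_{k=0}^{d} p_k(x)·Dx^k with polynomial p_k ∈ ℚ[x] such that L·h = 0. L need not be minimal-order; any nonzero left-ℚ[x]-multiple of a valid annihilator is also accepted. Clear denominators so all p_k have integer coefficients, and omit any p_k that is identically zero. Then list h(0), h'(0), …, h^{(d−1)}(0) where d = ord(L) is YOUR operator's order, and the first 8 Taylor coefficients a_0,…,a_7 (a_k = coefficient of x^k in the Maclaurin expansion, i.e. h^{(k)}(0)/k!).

L = -1 + (2 + 6·x + 4·x^2)·Dx  (order 1).
h: a_k = 1, 1/2, -5/8, 13/16, -141/128, 399/256, -2353/1024, 7205/2048, …
ICs: h(0) = 1.

f: a_k = 1, 1/2, -1/8, 1/16, -5/128, 7/256, -21/1024, 33/2048, …
h₀=f(r): pull back L_f along r ⇒ L₀.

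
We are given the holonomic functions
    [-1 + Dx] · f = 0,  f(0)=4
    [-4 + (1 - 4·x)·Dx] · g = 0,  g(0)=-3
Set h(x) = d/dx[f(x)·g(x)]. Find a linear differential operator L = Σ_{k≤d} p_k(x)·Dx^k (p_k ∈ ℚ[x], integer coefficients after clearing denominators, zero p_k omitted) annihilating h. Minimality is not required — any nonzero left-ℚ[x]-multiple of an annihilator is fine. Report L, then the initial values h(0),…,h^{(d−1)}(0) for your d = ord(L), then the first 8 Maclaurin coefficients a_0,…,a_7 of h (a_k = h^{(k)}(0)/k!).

L = (41 - 40·x + 16·x^2) + (-5 + 24·x - 16·x^2)·Dx  (order 1).
h: a_k = -60, -492, -2958, -15778, -157781/2, -757349/2, -106028861/60, -3392923553/420, …
ICs: h(0) = -60.

f: a_k = 4, 4, 2, 2/3, 1/6, 1/30, 1/180, 1/1260, …
g: a_k = -3, -12, -48, -192, -768, -3072, -12288, -49152, …
f·g: L₀ = L_f ⊗_s L_g, ord ≤ 1·1.
h=h₀': d/dx-closure on L₀ ⇒ L.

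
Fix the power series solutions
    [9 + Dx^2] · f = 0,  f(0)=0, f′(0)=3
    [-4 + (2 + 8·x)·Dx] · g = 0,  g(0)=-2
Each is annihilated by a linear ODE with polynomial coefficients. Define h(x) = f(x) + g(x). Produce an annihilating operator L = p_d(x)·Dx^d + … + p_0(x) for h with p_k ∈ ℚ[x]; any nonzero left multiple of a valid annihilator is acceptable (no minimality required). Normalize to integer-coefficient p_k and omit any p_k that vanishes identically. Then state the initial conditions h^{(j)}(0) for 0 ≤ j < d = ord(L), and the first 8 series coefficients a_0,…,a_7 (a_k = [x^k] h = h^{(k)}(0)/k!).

L = (-378 - 1296·x - 2592·x^2) + (45 + 828·x + 3888·x^2 + 5184·x^3)·Dx + (-42 - 144·x - 288·x^2)·Dx^2 + (5 + 92·x + 432·x^2 + 576·x^3)·Dx^3  (order 3).
h: a_k = -2, -1, 4, -25/2, 20, -2159/40, 168, -295923/560, …
ICs: h(0) = -2, h′(0) = -1, h′′(0) = 8.

f: a_k = 0, 3, 0, -9/2, 0, 81/40, 0, -243/560, …
g: a_k = -2, -4, 4, -8, 20, -56, 168, -528, …
f+g: L₀ = lclm(L_f,L_g), ord ≤ 2+1.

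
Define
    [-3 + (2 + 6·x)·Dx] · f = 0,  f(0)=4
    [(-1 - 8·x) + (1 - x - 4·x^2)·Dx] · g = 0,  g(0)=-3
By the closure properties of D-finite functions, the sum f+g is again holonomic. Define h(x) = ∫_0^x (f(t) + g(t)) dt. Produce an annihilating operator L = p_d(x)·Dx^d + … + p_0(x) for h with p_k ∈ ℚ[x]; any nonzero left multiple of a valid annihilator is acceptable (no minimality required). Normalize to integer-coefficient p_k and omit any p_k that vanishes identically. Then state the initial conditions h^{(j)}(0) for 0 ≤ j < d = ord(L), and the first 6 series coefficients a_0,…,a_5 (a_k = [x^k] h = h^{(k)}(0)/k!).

L = (69 + 387·x + 900·x^2 + 1440·x^3)·Dx + (-49 - 318·x - 1257·x^2 - 3240·x^3 - 3600·x^4)·Dx^2 + (-2 + 46·x + 234·x^2 - 86·x^3 - 1440·x^4 - 1440·x^5)·Dx^3  (order 3).
h: a_k = 0, 1, 3/2, -13/2, -81/16, -3189/160, …
ICs: h(0) = 0, h′(0) = 1, h′′(0) = 3.

f: a_k = 4, 6, -9/2, 27/4, -405/32, 1701/64, …
g: a_k = -3, -3, -15, -27, -87, -195, …
L₀ := lclm(L_f,L_g); ord L₀ ≤ 1+1.
∫: right-multiply L₀ by Dx.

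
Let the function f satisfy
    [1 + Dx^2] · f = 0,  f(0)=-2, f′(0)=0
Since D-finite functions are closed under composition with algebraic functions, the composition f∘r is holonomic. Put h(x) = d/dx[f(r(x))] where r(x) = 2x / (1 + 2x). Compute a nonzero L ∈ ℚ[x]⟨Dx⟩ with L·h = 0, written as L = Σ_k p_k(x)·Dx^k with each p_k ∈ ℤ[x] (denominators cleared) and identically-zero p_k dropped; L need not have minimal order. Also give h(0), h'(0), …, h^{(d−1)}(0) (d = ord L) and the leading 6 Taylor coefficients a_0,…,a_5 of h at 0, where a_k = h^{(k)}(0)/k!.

L = (28 + 96·x + 96·x^2) + (12 + 72·x + 144·x^2 + 96·x^3)·Dx + (1 + 8·x + 24·x^2 + 32·x^3 + 16·x^4)·Dx^2  (order 2).
h: a_k = 0, 8, -48, 560/3, -1760/3, 24016/15, …
ICs: h(0) = 0, h′(0) = 8.

f: a_k = -2, 0, 1, 0, -1/12, 0, …
h₀=f(r): pull back L_f along r ⇒ L₀.
Derive L from L₀ (diff closure).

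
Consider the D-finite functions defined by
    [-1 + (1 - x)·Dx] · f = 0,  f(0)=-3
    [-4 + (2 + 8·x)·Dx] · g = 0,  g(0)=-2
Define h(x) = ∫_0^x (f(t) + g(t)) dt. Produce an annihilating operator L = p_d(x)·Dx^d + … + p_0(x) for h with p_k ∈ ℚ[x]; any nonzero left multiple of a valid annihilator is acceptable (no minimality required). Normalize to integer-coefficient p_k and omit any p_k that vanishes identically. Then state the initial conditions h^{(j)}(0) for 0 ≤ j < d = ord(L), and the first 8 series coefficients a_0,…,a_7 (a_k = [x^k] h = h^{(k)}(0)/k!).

L = (-8 - 12·x)·Dx + (6 + 8·x + 36·x^2)·Dx^2 + (1 - 3·x - 22·x^2 + 24·x^3)·Dx^3  (order 3).
h: a_k = 0, -5, -7/2, 1/3, -11/4, 17/5, -59/6, 165/7, …
ICs: h(0) = 0, h′(0) = -5, h′′(0) = -7.

f: a_k = -3, -3, -3, -3, -3, -3, -3, -3, …
g: a_k = -2, -4, 4, -8, 20, -56, 168, -528, …
h₀=f+g: left-lcm gives L₀, ord ≤ 2.
h=∫h₀ ⇒ L = L₀·Dx.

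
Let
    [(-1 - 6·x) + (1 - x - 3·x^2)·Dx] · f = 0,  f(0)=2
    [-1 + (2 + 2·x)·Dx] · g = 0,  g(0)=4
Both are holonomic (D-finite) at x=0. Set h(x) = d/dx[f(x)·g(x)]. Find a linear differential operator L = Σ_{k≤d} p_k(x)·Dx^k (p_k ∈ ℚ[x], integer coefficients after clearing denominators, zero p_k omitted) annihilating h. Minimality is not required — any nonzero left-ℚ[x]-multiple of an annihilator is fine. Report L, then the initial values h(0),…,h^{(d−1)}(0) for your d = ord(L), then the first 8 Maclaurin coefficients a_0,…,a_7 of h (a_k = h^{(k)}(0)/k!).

f: a_k = 2, 2, 8, 14, 38, 80, 194, 434, …
g: a_k = 4, 2, -1/2, 1/4, -5/32, 7/64, -21/256, 33/512, …
L₀ := L_f ⊗_s L_g (sym. prod.), ord ≤ 1.
h₀' ⇒ L via d/dx closure of L₀.
L = (35 + 162·x + 381·x^2 + 390·x^3 + 135·x^4) + (-6 - 26·x + 6·x^2 + 122·x^3 + 150·x^4 + 54·x^5)·Dx  (order 1).
h: a_k = 12, 70, 429/2, 2819/4, 62545/32, 353013/64, 3749137/256, 19865443/512, …
ICs: h(0) = 12.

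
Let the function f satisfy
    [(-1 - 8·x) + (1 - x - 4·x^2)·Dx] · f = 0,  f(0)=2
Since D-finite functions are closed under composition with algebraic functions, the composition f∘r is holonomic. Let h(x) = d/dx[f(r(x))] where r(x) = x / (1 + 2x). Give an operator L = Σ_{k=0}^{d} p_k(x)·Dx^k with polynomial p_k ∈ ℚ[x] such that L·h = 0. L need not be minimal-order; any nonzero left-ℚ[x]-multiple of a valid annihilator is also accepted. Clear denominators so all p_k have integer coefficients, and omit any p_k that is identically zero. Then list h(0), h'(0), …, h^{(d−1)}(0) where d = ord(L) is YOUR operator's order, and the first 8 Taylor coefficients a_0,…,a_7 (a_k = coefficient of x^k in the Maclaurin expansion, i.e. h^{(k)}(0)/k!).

L = (6 + 12·x + 72·x^2 + 80·x^3) + (-1 - 15·x - 54·x^2 - 36·x^3 + 40·x^4)·Dx  (order 1).
h: a_k = 2, 12, -42, 216, -950, 4068, -16898, 68784, …
ICs: h(0) = 2.

f: a_k = 2, 2, 10, 18, 58, 130, 362, 882, …
L₀ from L_f via x↦r, Dx↦r'^{-1}Dx.
h₀' ⇒ L via d/dx closure of L₀.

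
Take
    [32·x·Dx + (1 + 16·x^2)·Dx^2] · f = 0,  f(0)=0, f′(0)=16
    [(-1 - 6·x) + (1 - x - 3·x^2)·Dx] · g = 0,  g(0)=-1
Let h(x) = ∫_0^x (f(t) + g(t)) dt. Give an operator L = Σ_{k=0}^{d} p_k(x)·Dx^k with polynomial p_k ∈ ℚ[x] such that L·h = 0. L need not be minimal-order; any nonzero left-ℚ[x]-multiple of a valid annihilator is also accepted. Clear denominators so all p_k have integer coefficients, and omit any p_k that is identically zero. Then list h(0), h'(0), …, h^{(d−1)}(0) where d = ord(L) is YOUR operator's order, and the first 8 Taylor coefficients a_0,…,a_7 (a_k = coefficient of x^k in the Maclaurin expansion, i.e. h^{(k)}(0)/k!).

f: a_k = 0, 16, 0, -256/3, 0, 4096/5, 0, -65536/7, …
g: a_k = -1, -1, -4, -7, -19, -40, -97, -217, …
h₀=f+g: left-lcm gives L₀, ord ≤ 3.
∫: right-multiply L₀ by Dx.
L = (128 - 512·x - 10560·x^2 - 25344·x^3 - 95904·x^4 - 41472·x^6)·Dx^2 + (-37 - 208·x + 206·x^2 - 1476·x^3 - 24336·x^4 - 66528·x^5 - 6912·x^6 - 41472·x^7)·Dx^3 + (4 + 21·x + 198·x^2 + 90·x^3 + 1775·x^4 - 4080·x^5 - 6336·x^6 - 2304·x^7 - 6912·x^8)·Dx^4  (order 4).
h: a_k = 0, -1, 15/2, -4/3, -277/12, -19/5, 1948/15, -97/7, …
ICs: h(0) = 0, h′(0) = -1, h′′(0) = 15, h′′′(0) = -8.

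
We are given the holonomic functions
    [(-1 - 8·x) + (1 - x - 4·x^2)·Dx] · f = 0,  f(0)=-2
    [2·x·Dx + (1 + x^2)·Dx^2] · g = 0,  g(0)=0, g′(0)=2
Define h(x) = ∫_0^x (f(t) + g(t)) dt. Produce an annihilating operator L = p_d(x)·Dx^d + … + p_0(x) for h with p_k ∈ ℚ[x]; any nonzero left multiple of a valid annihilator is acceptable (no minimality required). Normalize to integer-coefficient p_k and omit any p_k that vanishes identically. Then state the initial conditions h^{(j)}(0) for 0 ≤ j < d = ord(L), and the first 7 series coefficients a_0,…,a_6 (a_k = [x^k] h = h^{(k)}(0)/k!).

f: a_k = -2, -2, -10, -18, -58, -130, -362, …
g: a_k = 0, 2, 0, -2/3, 0, 2/5, 0, …
Weyl lclm of L_f,L_g ⇒ L₀ (ord ≤ 3).
h=∫h₀ ⇒ L = L₀·Dx.
L = (-10 + 40·x + 478·x^2 + 864·x^3 + 2496·x^4 + 384·x^6)·Dx^2 + (28 + 246·x + 316·x^2 + 1182·x^3 + 752·x^4 + 2048·x^5 + 48·x^6 + 384·x^7)·Dx^3 + (-5 - 8·x - 32·x^2 + 104·x^3 + 197·x^4 + 128·x^5 + 288·x^6 + 16·x^7 + 64·x^8)·Dx^4  (order 4).
h: a_k = 0, -2, 0, -10/3, -14/3, -58/5, -108/5, …
ICs: h(0) = 0, h′(0) = -2, h′′(0) = 0, h′′′(0) = -20.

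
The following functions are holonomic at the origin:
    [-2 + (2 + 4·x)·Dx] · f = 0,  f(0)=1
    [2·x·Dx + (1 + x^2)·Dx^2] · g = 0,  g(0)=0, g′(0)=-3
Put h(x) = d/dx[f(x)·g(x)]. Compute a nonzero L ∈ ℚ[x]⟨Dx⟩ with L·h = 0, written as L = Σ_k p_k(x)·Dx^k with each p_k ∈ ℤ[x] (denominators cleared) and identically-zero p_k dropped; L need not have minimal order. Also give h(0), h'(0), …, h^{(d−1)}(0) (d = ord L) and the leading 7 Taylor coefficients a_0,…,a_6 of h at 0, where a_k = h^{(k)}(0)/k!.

L = (-1 + 20·x + 20·x^2 - 12·x^3 - 3·x^4) + (8 + 30·x + 54·x^2 + 34·x^3 - 42·x^4 - 12·x^5)·Dx + (3 + 10·x + 6·x^2 - 2·x^3 - x^4 - 12·x^5 - 4·x^6)·Dx^2  (order 2).
h: a_k = -3, -6, 15/2, -2, 31/8, -327/20, 2263/80, …
ICs: h(0) = -3, h′(0) = -6.

f: a_k = 1, 1, -1/2, 1/2, -5/8, 7/8, -21/16, …
g: a_k = 0, -3, 0, 1, 0, -3/5, 0, …
Sym-product of L_f,L_g gives L₀ (≤ ord 2).
h=h₀': d/dx-closure on L₀ ⇒ L.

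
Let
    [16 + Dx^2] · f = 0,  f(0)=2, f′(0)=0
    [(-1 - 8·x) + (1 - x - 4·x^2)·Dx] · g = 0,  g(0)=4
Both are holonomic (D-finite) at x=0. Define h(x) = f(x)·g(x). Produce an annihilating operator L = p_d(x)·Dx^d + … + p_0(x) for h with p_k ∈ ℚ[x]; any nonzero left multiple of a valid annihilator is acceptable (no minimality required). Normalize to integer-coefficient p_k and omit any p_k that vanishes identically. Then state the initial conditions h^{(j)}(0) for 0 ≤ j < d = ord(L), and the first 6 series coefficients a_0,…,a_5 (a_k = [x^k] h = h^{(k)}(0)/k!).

f: a_k = 2, 0, -16, 0, 64/3, 0, …
g: a_k = 4, 4, 20, 36, 116, 260, …
L₀ := L_f ⊗_s L_g (sym. prod.), ord ≤ 2.
L = (-8 + 16·x + 64·x^2) + (2 + 16·x)·Dx + (-1 + x + 4·x^2)·Dx^2  (order 2).
h: a_k = 8, 8, -24, 8, -8/3, 88/3, …
ICs: h(0) = 8, h′(0) = 8.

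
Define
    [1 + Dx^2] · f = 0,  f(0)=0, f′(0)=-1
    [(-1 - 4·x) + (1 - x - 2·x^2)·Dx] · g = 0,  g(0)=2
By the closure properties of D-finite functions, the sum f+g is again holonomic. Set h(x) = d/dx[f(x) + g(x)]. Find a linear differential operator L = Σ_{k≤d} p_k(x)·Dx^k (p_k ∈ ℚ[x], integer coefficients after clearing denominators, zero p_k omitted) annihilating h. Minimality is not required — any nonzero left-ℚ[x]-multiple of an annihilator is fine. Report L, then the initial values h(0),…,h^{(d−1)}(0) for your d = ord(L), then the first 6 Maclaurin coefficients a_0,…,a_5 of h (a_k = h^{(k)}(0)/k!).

f: a_k = 0, -1, 0, 1/6, 0, -1/120, …
g: a_k = 2, 2, 6, 10, 22, 42, …
L₀ := lclm(L_f,L_g); ord L₀ ≤ 2+1.
Differentiate: ansatz ord ≤ ord L₀ ⇒ L.
L = (270 + 1200·x + 2862·x^2 + 1860·x^3 + 1920·x^4 + 144·x^5 + 96·x^6) + (-31 - 115·x + 75·x^2 + 241·x^3 + 430·x^4 + 372·x^5 + 56·x^6 + 32·x^7)·Dx + (270 + 1200·x + 2862·x^2 + 1860·x^3 + 1920·x^4 + 144·x^5 + 96·x^6)·Dx^2 + (-31 - 115·x + 75·x^2 + 241·x^3 + 430·x^4 + 372·x^5 + 56·x^6 + 32·x^7)·Dx^3  (order 3).
h: a_k = 1, 12, 61/2, 88, 5039/24, 516, …
ICs: h(0) = 1, h′(0) = 12, h′′(0) = 61.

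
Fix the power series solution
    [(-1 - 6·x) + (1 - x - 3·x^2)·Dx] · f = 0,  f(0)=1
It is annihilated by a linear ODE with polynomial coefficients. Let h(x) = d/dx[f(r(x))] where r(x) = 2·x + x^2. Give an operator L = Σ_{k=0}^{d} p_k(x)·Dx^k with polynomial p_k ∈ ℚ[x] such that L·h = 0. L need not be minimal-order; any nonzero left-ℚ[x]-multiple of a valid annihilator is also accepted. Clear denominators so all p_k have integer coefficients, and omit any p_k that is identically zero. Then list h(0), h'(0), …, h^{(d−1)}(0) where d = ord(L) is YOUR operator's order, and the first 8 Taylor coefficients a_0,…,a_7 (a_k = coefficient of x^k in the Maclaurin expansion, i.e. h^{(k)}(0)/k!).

f: a_k = 1, 1, 4, 7, 19, 40, 97, 217, …
L₀ from L_f via x↦r, Dx↦r'^{-1}Dx.
h₀' ⇒ L via d/dx closure of L₀.
L = (17 + 114·x + 597·x^2 + 1260·x^3 + 1215·x^4 + 540·x^5 + 90·x^6) + (-1 - 11·x + 21·x^2 + 211·x^3 + 405·x^4 + 333·x^5 + 126·x^6 + 18·x^7)·Dx  (order 1).
h: a_k = 2, 34, 216, 1568, 9650, 59226, 348264, 2017304, …
ICs: h(0) = 2.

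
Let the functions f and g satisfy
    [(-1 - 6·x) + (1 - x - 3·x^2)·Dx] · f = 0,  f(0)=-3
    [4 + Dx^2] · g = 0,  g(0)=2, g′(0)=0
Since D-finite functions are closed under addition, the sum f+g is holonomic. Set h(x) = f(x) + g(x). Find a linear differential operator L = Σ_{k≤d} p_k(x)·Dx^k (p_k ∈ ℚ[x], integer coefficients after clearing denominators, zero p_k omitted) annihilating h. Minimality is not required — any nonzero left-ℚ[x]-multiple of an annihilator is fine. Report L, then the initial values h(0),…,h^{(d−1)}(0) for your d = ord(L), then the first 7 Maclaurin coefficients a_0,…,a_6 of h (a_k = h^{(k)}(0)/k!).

L = (92 + 608·x + 512·x^2 + 1104·x^3 + 360·x^4 + 432·x^5) + (-24 + 4·x + 24·x^2 + 80·x^3 + 180·x^4 + 216·x^5 + 216·x^6)·Dx + (23 + 152·x + 128·x^2 + 276·x^3 + 90·x^4 + 108·x^5)·Dx^2 + (-6 + x + 6·x^2 + 20·x^3 + 45·x^4 + 54·x^5 + 54·x^6)·Dx^3  (order 3).
h: a_k = -1, -3, -16, -21, -167/3, -120, -13103/45, …
ICs: h(0) = -1, h′(0) = -3, h′′(0) = -32.

f: a_k = -3, -3, -12, -21, -57, -120, -291, …
g: a_k = 2, 0, -4, 0, 4/3, 0, -8/45, …
Sum ⇒ L₀ = lclm(L_f,L_g) in ℚ(x)⟨Dx⟩.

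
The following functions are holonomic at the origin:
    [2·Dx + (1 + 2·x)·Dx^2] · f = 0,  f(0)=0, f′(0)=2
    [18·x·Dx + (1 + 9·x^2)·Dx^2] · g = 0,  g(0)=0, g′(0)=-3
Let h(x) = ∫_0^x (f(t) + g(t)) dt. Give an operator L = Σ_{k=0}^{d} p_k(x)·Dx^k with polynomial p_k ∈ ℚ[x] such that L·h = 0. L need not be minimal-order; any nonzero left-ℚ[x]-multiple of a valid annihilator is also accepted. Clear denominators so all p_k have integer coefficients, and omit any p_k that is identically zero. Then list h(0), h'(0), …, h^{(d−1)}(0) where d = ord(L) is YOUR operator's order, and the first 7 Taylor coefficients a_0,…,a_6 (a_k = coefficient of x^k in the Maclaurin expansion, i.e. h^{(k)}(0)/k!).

f: a_k = 0, 2, -2, 8/3, -4, 32/5, -32/3, …
g: a_k = 0, -3, 0, 9, 0, -243/5, 0, …
f+g: L₀ = lclm(L_f,L_g), ord ≤ 2+2.
∫: right-multiply L₀ by Dx.
L = (-18 - 108·x + 486·x^2 + 324·x^3)·Dx^2 + (-13 - 36·x + 135·x^2 + 972·x^3 + 648·x^4)·Dx^3 + (-1 + 7·x + 18·x^2 + 81·x^3 + 243·x^4 + 162·x^5)·Dx^4  (order 4).
h: a_k = 0, 0, -1/2, -2/3, 35/12, -4/5, -211/30, …
ICs: h(0) = 0, h′(0) = 0, h′′(0) = -1, h′′′(0) = -4.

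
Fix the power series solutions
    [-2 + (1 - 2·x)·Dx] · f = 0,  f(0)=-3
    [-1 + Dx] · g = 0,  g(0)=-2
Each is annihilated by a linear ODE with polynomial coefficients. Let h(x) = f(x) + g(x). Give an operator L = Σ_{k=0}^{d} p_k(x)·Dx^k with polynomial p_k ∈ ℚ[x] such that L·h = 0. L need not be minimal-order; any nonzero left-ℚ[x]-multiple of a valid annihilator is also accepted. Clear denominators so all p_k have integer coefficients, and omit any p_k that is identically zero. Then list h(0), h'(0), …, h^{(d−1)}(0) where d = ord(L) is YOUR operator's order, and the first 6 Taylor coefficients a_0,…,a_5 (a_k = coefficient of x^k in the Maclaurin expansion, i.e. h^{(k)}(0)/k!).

L = (-6 - 4·x) + (7 + 4·x - 4·x^2)·Dx + (-1 + 4·x^2)·Dx^2  (order 2).
h: a_k = -5, -8, -13, -73/3, -577/12, -5761/60, …
ICs: h(0) = -5, h′(0) = -8.

f: a_k = -3, -6, -12, -24, -48, -96, …
g: a_k = -2, -2, -1, -1/3, -1/12, -1/60, …
Sum ⇒ L₀ = lclm(L_f,L_g) in ℚ(x)⟨Dx⟩.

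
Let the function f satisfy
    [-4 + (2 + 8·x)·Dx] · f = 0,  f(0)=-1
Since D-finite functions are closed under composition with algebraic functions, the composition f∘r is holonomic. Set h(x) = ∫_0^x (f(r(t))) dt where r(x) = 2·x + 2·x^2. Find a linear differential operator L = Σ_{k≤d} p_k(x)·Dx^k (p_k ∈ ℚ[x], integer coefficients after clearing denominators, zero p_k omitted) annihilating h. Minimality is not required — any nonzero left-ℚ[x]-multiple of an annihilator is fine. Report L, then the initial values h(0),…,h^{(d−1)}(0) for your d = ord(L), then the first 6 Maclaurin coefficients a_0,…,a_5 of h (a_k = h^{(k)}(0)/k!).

f: a_k = -1, -2, 2, -4, 10, -28, …
h₀=f(r): pull back L_f along r ⇒ L₀.
Integrate: L := L₀·Dx.
L = (-4 - 8·x)·Dx + (1 + 8·x + 8·x^2)·Dx^2  (order 2).
h: a_k = 0, -1, -2, 4/3, -4, 72/5, …
ICs: h(0) = 0, h′(0) = -1.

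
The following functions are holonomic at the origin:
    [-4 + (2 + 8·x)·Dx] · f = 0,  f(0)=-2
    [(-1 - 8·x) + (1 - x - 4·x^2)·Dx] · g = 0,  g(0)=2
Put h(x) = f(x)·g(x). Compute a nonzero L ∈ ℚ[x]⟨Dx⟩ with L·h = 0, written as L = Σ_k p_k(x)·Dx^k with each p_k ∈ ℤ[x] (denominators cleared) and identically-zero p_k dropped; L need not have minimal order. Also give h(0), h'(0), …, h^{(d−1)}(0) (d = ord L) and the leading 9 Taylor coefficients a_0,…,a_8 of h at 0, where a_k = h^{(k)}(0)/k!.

f: a_k = -2, -4, 4, -8, 20, -56, 168, -528, 1716, …
g: a_k = 2, 2, 10, 18, 58, 130, 362, 882, 2330, …
Product ⇒ symmetric product L₀, ord ≤ 1.
L = (3 + 10·x + 24·x^2) + (-1 - 3·x + 8·x^2 + 16·x^3)·Dx  (order 1).
h: a_k = -4, -12, -20, -84, -124, -572, -732, -4076, -3572, …
ICs: h(0) = -4.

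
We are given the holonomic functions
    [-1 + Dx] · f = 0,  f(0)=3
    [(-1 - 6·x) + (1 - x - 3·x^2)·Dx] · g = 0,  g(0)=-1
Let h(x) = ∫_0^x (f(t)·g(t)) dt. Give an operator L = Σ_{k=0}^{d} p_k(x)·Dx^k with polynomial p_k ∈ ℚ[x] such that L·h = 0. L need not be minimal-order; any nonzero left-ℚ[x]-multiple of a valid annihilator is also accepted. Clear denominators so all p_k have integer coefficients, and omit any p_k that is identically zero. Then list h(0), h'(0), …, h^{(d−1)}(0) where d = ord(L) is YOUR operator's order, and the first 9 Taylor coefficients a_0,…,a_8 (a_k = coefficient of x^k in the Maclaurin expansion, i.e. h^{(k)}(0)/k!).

f: a_k = 3, 3, 3/2, 1/2, 1/8, 1/40, 1/240, 1/1680, 1/13440, …
g: a_k = -1, -1, -4, -7, -19, -40, -97, -217, -508, …
h₀=f·g: eliminate ⇒ L₀, order ≤ 1·1.
Integrate: L := L₀·Dx.
L = (2 + 5·x - 3·x^2)·Dx + (-1 + x + 3·x^2)·Dx^2  (order 2).
h: a_k = 0, -3, -3, -11/2, -35/4, -677/40, -3793/120, -106447/1680, -850483/6720, …
ICs: h(0) = 0, h′(0) = -3.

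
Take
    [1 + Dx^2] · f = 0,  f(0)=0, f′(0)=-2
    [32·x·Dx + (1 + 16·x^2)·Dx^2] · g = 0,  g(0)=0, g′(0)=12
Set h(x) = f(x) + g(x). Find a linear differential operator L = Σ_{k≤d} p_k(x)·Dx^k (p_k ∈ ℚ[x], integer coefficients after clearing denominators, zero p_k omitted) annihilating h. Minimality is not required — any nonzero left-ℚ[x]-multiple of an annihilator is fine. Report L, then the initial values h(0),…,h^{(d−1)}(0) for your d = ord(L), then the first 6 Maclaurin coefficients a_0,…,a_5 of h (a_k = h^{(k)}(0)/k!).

f: a_k = 0, -2, 0, 1/3, 0, -1/60, …
g: a_k = 0, 12, 0, -64, 0, 3072/5, …
L₀ := lclm(L_f,L_g); ord L₀ ≤ 2+2.
L = (-6112·x + 99328·x^3 + 8192·x^5)·Dx + (-31 + 1072·x^2 + 25344·x^4 + 4096·x^6)·Dx^2 + (-6112·x + 99328·x^3 + 8192·x^5)·Dx^3 + (-31 + 1072·x^2 + 25344·x^4 + 4096·x^6)·Dx^4  (order 4).
h: a_k = 0, 10, 0, -191/3, 0, 36863/60, …
ICs: h(0) = 0, h′(0) = 10, h′′(0) = 0, h′′′(0) = -382.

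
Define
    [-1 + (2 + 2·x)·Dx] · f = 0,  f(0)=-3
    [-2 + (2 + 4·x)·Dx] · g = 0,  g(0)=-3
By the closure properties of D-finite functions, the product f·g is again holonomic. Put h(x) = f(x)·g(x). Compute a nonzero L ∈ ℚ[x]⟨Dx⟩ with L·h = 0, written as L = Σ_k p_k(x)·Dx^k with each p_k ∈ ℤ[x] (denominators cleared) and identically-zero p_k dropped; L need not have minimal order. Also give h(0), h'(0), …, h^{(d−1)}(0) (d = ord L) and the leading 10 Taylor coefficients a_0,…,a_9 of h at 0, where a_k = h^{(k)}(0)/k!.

f: a_k = -3, -3/2, 3/8, -3/16, 15/128, -21/256, 63/1024, -99/2048, 1287/32768, -2145/65536, …
g: a_k = -3, -3, 3/2, -3/2, 15/8, -21/8, 63/16, -99/16, 1287/128, -2145/128, …
Product ⇒ symmetric product L₀, ord ≤ 1.
L = (-3 - 4·x) + (2 + 6·x + 4·x^2)·Dx  (order 1).
h: a_k = 9, 27/2, -9/8, 27/16, -333/128, 1053/256, -6813/1024, 22491/2048, -604629/32768, 2063529/65536, …
ICs: h(0) = 9.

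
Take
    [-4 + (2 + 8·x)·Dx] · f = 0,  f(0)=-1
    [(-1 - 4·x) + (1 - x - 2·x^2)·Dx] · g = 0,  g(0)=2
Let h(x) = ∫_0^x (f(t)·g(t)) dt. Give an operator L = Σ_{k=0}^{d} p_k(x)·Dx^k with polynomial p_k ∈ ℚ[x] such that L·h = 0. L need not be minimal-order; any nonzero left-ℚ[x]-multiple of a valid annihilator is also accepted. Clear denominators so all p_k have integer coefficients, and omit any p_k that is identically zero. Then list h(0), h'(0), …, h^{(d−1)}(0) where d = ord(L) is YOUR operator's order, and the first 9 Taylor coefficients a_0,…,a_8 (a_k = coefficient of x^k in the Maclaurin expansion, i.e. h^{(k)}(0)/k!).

f: a_k = -1, -2, 2, -4, 10, -28, 84, -264, 858, …
g: a_k = 2, 2, 6, 10, 22, 42, 86, 170, 342, …
h₀=f·g: eliminate ⇒ L₀, order ≤ 1·1.
h=∫₀ˣh₀: take L = L₀·Dx.
L = (3 + 6·x + 12·x^2)·Dx + (-1 - 3·x + 6·x^2 + 8·x^3)·Dx^2  (order 2).
h: a_k = 0, -2, -3, -2, -13/2, -18/5, -21, 6/7, -387/4, …
ICs: h(0) = 0, h′(0) = -2.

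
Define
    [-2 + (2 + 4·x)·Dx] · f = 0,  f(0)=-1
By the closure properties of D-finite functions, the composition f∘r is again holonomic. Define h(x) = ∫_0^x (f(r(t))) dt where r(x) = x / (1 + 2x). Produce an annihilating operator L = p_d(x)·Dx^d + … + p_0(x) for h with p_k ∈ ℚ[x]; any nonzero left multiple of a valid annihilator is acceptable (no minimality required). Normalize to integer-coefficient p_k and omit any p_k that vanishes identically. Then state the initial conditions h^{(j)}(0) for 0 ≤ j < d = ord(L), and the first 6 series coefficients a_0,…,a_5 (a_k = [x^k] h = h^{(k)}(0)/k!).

L = -Dx + (1 + 6·x + 8·x^2)·Dx^2  (order 2).
h: a_k = 0, -1, -1/2, 5/6, -13/8, 141/40, …
ICs: h(0) = 0, h′(0) = -1.

f: a_k = -1, -1, 1/2, -1/2, 5/8, -7/8, …
h₀=f(r): pull back L_f along r ⇒ L₀.
h=∫₀ˣh₀: take L = L₀·Dx.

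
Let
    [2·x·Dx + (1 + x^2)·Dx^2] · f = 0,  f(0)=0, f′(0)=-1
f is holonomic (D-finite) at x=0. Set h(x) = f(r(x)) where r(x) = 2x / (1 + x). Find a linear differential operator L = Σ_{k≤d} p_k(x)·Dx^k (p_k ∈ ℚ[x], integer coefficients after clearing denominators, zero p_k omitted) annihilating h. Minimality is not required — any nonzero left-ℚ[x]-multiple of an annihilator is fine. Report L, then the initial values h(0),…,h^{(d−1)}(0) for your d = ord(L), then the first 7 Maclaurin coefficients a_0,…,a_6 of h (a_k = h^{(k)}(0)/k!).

L = (2 + 10·x)·Dx + (1 + 2·x + 5·x^2)·Dx^2  (order 2).
h: a_k = 0, -2, 2, 2/3, -6, 38/5, 22/3, …
ICs: h(0) = 0, h′(0) = -2.

f: a_k = 0, -1, 0, 1/3, 0, -1/5, 0, …
f∘r: x↦r, Dx↦Dx/r' in L_f ⇒ L₀.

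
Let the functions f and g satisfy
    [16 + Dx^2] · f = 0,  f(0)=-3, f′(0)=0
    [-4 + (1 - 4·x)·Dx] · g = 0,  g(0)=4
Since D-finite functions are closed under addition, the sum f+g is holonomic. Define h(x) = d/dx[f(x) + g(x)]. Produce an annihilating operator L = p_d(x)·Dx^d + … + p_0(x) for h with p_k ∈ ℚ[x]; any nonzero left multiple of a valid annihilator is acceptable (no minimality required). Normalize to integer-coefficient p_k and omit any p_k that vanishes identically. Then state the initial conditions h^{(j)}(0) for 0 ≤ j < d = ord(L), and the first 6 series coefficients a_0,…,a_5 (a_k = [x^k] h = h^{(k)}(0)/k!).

L = (1664 - 1024·x + 2048·x^2) + (-112 + 576·x - 768·x^2 + 1024·x^3)·Dx + (104 - 64·x + 128·x^2)·Dx^2 + (-7 + 36·x - 48·x^2 + 64·x^3)·Dx^3  (order 3).
h: a_k = 16, 176, 768, 3968, 20480, 492032/5, …
ICs: h(0) = 16, h′(0) = 176, h′′(0) = 1536.

f: a_k = -3, 0, 24, 0, -32, 0, …
g: a_k = 4, 16, 64, 256, 1024, 4096, …
f+g: L₀ = lclm(L_f,L_g), ord ≤ 2+1.
h₀' ⇒ L via d/dx closure of L₀.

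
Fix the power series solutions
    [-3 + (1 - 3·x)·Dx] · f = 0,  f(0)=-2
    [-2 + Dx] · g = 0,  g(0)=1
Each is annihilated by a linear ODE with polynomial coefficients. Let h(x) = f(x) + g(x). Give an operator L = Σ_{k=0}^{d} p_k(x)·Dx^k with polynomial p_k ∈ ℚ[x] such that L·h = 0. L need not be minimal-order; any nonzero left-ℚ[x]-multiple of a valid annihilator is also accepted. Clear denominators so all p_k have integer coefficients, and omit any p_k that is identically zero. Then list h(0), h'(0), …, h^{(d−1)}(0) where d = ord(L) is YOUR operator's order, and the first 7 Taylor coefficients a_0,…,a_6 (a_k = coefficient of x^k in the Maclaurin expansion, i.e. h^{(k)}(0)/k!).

f: a_k = -2, -6, -18, -54, -162, -486, -1458, …
g: a_k = 1, 2, 2, 4/3, 2/3, 4/15, 4/45, …
h₀=f+g: left-lcm gives L₀, ord ≤ 2.
L = (-24 - 36·x) + (14 + 24·x - 36·x^2)·Dx + (-1 - 3·x + 18·x^2)·Dx^2  (order 2).
h: a_k = -1, -4, -16, -158/3, -484/3, -7286/15, -65606/45, …
ICs: h(0) = -1, h′(0) = -4.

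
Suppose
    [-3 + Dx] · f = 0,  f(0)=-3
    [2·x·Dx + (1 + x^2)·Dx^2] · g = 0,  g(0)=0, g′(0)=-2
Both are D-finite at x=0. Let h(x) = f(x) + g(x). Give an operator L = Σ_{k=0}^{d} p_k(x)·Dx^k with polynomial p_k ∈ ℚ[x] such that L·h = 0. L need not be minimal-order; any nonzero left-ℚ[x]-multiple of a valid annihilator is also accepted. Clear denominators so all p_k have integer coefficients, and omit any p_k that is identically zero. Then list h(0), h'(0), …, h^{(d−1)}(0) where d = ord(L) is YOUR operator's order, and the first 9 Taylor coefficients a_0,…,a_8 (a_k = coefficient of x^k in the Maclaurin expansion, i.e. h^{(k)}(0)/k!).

L = (6 - 18·x - 18·x^2 - 18·x^3)·Dx + (-11 - 12·x^2 - 9·x^4)·Dx^2 + (3 + 2·x + 6·x^2 + 2·x^3 + 3·x^4)·Dx^3  (order 3).
h: a_k = -3, -11, -27/2, -77/6, -81/8, -259/40, -243/80, -569/560, -2187/4480, …
ICs: h(0) = -3, h′(0) = -11, h′′(0) = -27.

f: a_k = -3, -9, -27/2, -27/2, -81/8, -243/40, -243/80, -729/560, -2187/4480, …
g: a_k = 0, -2, 0, 2/3, 0, -2/5, 0, 2/7, 0, …
h₀=f+g: left-lcm gives L₀, ord ≤ 3.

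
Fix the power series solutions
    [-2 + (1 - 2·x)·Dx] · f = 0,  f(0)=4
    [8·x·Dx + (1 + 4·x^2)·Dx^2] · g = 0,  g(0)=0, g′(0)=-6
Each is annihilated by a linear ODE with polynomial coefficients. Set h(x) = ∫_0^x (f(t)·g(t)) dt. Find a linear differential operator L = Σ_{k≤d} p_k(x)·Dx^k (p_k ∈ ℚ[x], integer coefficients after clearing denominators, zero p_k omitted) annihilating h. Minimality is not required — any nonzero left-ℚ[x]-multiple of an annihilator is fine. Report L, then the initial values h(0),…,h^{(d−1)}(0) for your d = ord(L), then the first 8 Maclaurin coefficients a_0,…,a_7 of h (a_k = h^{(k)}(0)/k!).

L = 16·x·Dx + (4 - 8·x + 32·x^2)·Dx^2 + (-1 + 2·x - 4·x^2 + 8·x^3)·Dx^3  (order 3).
h: a_k = 0, 0, -12, -16, -16, -128/5, -832/15, -3328/35, …
ICs: h(0) = 0, h′(0) = 0, h′′(0) = -24.

f: a_k = 4, 8, 16, 32, 64, 128, 256, 512, …
g: a_k = 0, -6, 0, 8, 0, -96/5, 0, 384/7, …
Sym-product of L_f,L_g gives L₀ (≤ ord 2).
∫: right-multiply L₀ by Dx.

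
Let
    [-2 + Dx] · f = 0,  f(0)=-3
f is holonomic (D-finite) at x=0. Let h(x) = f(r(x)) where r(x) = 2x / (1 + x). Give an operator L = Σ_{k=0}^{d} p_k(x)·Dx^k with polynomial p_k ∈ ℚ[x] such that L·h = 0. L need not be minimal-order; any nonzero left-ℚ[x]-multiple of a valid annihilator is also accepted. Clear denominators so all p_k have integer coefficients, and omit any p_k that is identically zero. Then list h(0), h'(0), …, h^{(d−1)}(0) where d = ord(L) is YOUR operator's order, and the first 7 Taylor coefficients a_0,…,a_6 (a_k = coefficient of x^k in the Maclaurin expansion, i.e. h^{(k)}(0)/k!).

L = -4 + (1 + 2·x + x^2)·Dx  (order 1).
h: a_k = -3, -12, -12, 4, 4, -28/5, 44/15, …
ICs: h(0) = -3.

f: a_k = -3, -6, -6, -4, -2, -4/5, -4/15, …
L₀ from L_f via x↦r, Dx↦r'^{-1}Dx.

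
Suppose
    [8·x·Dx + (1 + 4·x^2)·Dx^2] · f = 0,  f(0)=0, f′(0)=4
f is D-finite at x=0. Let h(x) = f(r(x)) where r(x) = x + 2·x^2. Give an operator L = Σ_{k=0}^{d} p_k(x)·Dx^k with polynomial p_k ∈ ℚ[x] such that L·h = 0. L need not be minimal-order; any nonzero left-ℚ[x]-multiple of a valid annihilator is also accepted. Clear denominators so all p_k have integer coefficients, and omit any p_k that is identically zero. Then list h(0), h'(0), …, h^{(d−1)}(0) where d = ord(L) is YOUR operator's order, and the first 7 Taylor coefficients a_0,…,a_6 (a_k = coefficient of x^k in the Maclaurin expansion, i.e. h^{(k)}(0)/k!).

f: a_k = 0, 4, 0, -16/3, 0, 64/5, 0, …
Substitute x→r, Dx→(1/r')Dx; clear ⇒ L₀.
L = (-4 + 8·x + 64·x^2 + 192·x^3 + 192·x^4)·Dx + (1 + 4·x + 4·x^2 + 32·x^3 + 80·x^4 + 64·x^5)·Dx^2  (order 2).
h: a_k = 0, 4, 8, -16/3, -32, -256/5, 256/3, …
ICs: h(0) = 0, h′(0) = 4.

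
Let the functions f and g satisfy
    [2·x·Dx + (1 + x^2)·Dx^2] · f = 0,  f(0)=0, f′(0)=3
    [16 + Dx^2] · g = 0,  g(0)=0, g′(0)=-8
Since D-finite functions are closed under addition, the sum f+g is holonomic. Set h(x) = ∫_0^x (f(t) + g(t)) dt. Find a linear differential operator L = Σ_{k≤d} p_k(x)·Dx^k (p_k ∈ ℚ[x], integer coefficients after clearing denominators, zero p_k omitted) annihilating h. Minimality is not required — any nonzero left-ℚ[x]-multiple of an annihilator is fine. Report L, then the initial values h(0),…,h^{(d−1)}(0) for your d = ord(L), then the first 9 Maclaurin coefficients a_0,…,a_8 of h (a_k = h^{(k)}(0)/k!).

L = (64·x + 704·x^3 + 256·x^5)·Dx^2 + (112 + 416·x^2 + 432·x^4 + 128·x^6)·Dx^3 + (4·x + 44·x^3 + 16·x^5)·Dx^4 + (7 + 26·x^2 + 27·x^4 + 8·x^6)·Dx^5  (order 5).
h: a_k = 0, 0, -5/2, 0, 61/12, 0, -247/90, 0, 1913/2520, …
ICs: h(0) = 0, h′(0) = 0, h′′(0) = -5, h′′′(0) = 0, h′′′′(0) = 122.

f: a_k = 0, 3, 0, -1, 0, 3/5, 0, -3/7, 0, …
g: a_k = 0, -8, 0, 64/3, 0, -256/15, 0, 2048/315, 0, …
f+g: L₀ = lclm(L_f,L_g), ord ≤ 2+2.
h=∫h₀ ⇒ L = L₀·Dx.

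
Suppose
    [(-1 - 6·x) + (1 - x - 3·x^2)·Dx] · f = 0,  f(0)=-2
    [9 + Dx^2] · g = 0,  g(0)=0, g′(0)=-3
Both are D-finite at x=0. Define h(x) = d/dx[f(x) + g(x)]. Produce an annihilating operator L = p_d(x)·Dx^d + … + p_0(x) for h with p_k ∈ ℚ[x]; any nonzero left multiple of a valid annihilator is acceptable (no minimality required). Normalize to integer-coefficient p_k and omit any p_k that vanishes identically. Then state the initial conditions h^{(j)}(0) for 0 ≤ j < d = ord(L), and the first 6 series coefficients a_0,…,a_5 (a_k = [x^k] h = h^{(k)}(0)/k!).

L = (1584 + 7614·x + 25326·x^2 + 15390·x^3 + 26730·x^4 + 13122·x^5 + 13122·x^6) + (-153 - 819·x + 918·x^2 + 2133·x^3 + 1620·x^4 + 3645·x^5 + 5103·x^6 + 4374·x^7)·Dx + (176 + 846·x + 2814·x^2 + 1710·x^3 + 2970·x^4 + 1458·x^5 + 1458·x^6)·Dx^2 + (-17 - 91·x + 102·x^2 + 237·x^3 + 180·x^4 + 405·x^5 + 567·x^6 + 486·x^7)·Dx^3  (order 3).
h: a_k = -5, -16, -57/2, -152, -3281/8, -1164, …
ICs: h(0) = -5, h′(0) = -16, h′′(0) = -57.

f: a_k = -2, -2, -8, -14, -38, -80, …
g: a_k = 0, -3, 0, 9/2, 0, -81/40, …
f+g: L₀ = lclm(L_f,L_g), ord ≤ 1+2.
h₀' ⇒ L via d/dx closure of L₀.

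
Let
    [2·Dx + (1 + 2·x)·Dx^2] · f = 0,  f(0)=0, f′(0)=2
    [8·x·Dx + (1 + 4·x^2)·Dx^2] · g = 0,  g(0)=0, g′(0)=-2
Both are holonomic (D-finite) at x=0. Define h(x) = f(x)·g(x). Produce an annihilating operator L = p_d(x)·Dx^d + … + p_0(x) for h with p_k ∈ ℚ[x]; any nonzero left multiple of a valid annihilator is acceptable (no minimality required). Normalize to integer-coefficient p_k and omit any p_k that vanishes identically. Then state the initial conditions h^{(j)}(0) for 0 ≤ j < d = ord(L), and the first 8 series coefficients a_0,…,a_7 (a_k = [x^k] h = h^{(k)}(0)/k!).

f: a_k = 0, 2, -2, 8/3, -4, 32/5, -32/3, 128/7, …
g: a_k = 0, -2, 0, 8/3, 0, -32/5, 0, 128/7, …
Product ⇒ symmetric product L₀, ord ≤ 4.
L = (192 + 704·x + 2560·x^2 + 9984·x^3 + 15360·x^4 + 13312·x^5 + 4096·x^7)·Dx + (72 + 992·x + 4928·x^2 + 15488·x^3 + 34816·x^4 + 47616·x^5 + 35840·x^6 + 6144·x^7 + 14336·x^8)·Dx^2 + (24 + 256·x + 1536·x^2 + 4992·x^3 + 11520·x^4 + 19968·x^5 + 24576·x^6 + 18432·x^7 + 6144·x^8 + 8192·x^9)·Dx^3 + (5 + 36·x + 148·x^2 + 448·x^3 + 1056·x^4 + 1920·x^5 + 2688·x^6 + 3072·x^7 + 2304·x^8 + 1024·x^9 + 1024·x^10)·Dx^4  (order 4).
h: a_k = 0, 0, -4, 4, 0, 8/3, -832/45, 352/15, …
ICs: h(0) = 0, h′(0) = 0, h′′(0) = -8, h′′′(0) = 24.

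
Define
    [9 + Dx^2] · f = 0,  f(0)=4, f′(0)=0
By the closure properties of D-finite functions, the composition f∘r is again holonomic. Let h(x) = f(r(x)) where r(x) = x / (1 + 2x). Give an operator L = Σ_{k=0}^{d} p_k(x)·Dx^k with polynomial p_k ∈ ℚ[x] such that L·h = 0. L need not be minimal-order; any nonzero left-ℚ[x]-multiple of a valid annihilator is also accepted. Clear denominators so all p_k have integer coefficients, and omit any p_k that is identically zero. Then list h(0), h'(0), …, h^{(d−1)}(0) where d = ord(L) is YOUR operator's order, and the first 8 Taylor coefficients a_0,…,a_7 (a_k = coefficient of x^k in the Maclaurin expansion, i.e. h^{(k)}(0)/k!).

L = 9 + (4 + 24·x + 48·x^2 + 32·x^3)·Dx + (1 + 8·x + 24·x^2 + 32·x^3 + 16·x^4)·Dx^2  (order 2).
h: a_k = 4, 0, -18, 72, -405/2, 468, -18081/20, 6723/5, …
ICs: h(0) = 4, h′(0) = 0.

f: a_k = 4, 0, -18, 0, 27/2, 0, -81/20, 0, …
L₀ from L_f via x↦r, Dx↦r'^{-1}Dx.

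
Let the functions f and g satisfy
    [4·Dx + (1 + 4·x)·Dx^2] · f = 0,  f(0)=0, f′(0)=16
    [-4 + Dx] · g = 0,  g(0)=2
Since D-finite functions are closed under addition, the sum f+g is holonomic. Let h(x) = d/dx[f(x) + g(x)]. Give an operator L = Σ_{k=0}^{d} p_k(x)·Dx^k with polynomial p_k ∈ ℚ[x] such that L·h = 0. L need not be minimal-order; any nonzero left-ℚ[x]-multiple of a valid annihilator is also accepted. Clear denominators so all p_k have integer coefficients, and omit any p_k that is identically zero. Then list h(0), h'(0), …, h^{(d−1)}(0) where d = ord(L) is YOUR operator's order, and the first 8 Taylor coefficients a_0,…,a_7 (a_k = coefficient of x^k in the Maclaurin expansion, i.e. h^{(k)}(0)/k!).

f: a_k = 0, 16, -32, 256/3, -256, 4096/5, -8192/3, 65536/7, …
g: a_k = 2, 8, 16, 64/3, 64/3, 256/15, 512/45, 2048/315, …
h₀=f+g: left-lcm gives L₀, ord ≤ 3.
Derive L from L₀ (diff closure).
L = (-24 - 32·x) + (2 - 16·x - 32·x^2)·Dx + (1 + 6·x + 8·x^2)·Dx^2  (order 2).
h: a_k = 24, -32, 320, -2816/3, 12544/3, -244736/15, 2951168/45, -82567168/315, …
ICs: h(0) = 24, h′(0) = -32.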